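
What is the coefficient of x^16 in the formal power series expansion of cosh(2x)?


The Maclaurin series is cosh(t) = sum_{m>=0} t^(2m) / (2m)!, so substituting t = 2x, only even powers of x are nonzero, with coefficient of x^(2m) equal to 2^(2m) / (2m)!.
For x^16 the coefficient is 2^16/16! = 65536/20922789888000 = 2/638512875.

2/638512875


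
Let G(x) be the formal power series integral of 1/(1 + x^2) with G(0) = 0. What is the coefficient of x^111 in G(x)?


1/(1 + x^2) = sum_{j>=0} (-1)^j x^(2j). Integrating termwise with G(0) = 0:
G(x) = sum_{j>=0} (-1)^j x^(2j+1) / (2j+1) = arctan(x).
Only odd powers are nonzero. For x^111 write 111 = 2*55 + 1, giving
(-1)^55 / 111 = -1/111 = -1/111.

-1/111


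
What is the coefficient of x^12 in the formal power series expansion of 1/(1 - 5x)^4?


The general identity 1/(1 - c x)^r = sum_{k>=0} c^k C(k + r - 1, r - 1) x^k follows by substituting y = c x into 1/(1 - y)^r = sum_{k>=0} C(k + r - 1, r - 1) y^k.
For c = 5, r = 4, k = 12:
5^12 * C(15, 3) = 244140625 * 455 = 111083984375.

111083984375


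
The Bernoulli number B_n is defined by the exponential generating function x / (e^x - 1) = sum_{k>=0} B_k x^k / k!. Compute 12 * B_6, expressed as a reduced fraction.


Bernoulli numbers can also be computed recursively via B_0 = 1 and sum_{j=0}^{m} C(m+1, j) B_j = 0 for m >= 1. Odd-index Bernoulli numbers vanish for k >= 3.
Computing B_6 = 1/42, so 12 * B_6 = 12 * 1/42 = 2/7.

2/7


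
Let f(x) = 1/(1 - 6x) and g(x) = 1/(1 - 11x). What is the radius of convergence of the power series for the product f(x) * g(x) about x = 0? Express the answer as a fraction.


The radius of 1/(1 - 6x) is 1/6 (nearest singularity at x = 1/6), and the radius of 1/(1 - 11x) is 1/11.
The product f(x)*g(x) = 1/((1 - 6x)(1 - 11x)) has singularities at both 1/6 and 1/11, so its radius of convergence is the distance to the nearest one:
min(1/6, 1/11) = 1/11.

1/11


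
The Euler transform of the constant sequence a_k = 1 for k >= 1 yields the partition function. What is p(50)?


The Euler transform converts the sequence a_k = 1 into the number of integer partitions.
Using the recurrence or dynamic programming:
p(50) = 204226

204226


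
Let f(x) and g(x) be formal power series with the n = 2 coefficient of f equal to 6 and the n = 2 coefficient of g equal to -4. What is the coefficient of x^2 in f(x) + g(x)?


Addition of formal power series is termwise.
The coefficient of x^2 in f + g = 6 + -4
= 2

2


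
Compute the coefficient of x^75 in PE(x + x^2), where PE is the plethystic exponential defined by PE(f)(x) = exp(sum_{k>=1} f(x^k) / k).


With f(x) = x + x^2, the exponent is sum_{k>=1} (x^k + x^(2k)) / k = -ln(1 - x) - ln(1 - x^2). Exponentiating:
PE(x + x^2) = 1 / ((1 - x)(1 - x^2)).
This is the generating function for partitions of n into parts of size 1 or 2. The number of 2's can be any j in 0..37, and the rest are 1's, so
[x^75] = floor(75/2) + 1 = 38.

38


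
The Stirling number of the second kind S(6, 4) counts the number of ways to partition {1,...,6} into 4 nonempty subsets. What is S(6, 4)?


Using the explicit formula S(n,k) = (1/k!) sum_{j=0}^{k} (-1)^(k-j) C(k,j) j^n:
S(6, 4) = 65
Equivalently, S(n,k) is n! times the coefficient of x^n in the EGF (e^x - 1)^k / k!.

65


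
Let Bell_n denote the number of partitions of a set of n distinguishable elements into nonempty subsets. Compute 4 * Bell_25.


Bell_25 can be computed from the Bell triangle or from Dobinski's identity Bell_n = (1/e) * sum_{k>=0} k^n / k!.
Computing Bell_25 = 4638590332229999353.
Then 4 * 4638590332229999353 = 18554361328919997412.

18554361328919997412


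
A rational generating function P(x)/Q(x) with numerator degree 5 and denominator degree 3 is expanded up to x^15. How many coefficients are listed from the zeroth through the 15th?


Expanding up to x^15 gives the coefficients for x^0, x^1, ..., x^15.
That is 15 + 1 = 16 coefficients in total.

16


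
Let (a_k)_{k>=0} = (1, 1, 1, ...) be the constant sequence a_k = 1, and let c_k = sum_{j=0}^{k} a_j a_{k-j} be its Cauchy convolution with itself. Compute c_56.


Since a_j = 1 for all j >= 0, the convolution sum becomes
c_k = sum_{j=0}^{k} 1 * 1 = 1 * (k + 1).
Equivalently, the generating function of (a_k) is 1/(1 - x) and its square is 1/(1 - x)^2 = sum_{k>=0} 1(k + 1) x^k.
For k = 56: 1 * 57 = 57.

57


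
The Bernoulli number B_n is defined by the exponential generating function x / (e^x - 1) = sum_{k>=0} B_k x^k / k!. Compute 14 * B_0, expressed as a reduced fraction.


Bernoulli numbers can also be computed recursively via B_0 = 1 and sum_{j=0}^{m} C(m+1, j) B_j = 0 for m >= 1. Odd-index Bernoulli numbers vanish for k >= 3.
Computing B_0 = 1, so 14 * B_0 = 14 * 1 = 14.

14


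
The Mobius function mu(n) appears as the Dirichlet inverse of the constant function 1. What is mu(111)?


111 = 3 * 37 (all distinct primes).
mu(111) = (-1)^2 = 1

1


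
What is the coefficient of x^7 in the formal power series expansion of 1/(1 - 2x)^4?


The general identity 1/(1 - c x)^r = sum_{k>=0} c^k C(k + r - 1, r - 1) x^k follows by substituting y = c x into 1/(1 - y)^r = sum_{k>=0} C(k + r - 1, r - 1) y^k.
For c = 2, r = 4, k = 7:
2^7 * C(10, 3) = 128 * 120 = 15360.

15360


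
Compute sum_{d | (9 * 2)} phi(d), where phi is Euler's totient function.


First, 9 * 2 = 18. One classical identity is sum_{d | n} phi(d) = n (each k in [1, n] has a unique gcd with n, and among the k's with gcd(k, n) = n/d there are phi(d) of them). So the sum equals 18. We also verify directly:
Divisors of 18: 1, 2, 3, 6, 9, 18.
phi values: 1, 1, 2, 2, 6, 6.
Sum = 18.

18


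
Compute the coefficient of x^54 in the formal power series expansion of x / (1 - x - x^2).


Let f(x) = sum_{k>=0} a_k x^k. Multiplying f(x) * (1 - x - x^2) = x and matching coefficients gives a_0 = 0, a_1 = 1, and a_k = a_{k-1} + a_{k-2} for k >= 2. These are the Fibonacci numbers F_k.
Iterating from F_0 = 0, F_1 = 1:
F_0=0, F_1=1, F_2=1, F_3=2, F_4=3, F_5=5, F_6=8, F_7=13, F_8=21, F_9=34, ...
F_54 = 86267571272.

86267571272


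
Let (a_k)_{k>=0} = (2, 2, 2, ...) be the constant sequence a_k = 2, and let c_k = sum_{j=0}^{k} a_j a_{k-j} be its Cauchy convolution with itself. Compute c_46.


Since a_j = 2 for all j >= 0, the convolution sum becomes
c_k = sum_{j=0}^{k} 2 * 2 = 4 * (k + 1).
Equivalently, the generating function of (a_k) is 2/(1 - x) and its square is 4/(1 - x)^2 = sum_{k>=0} 4(k + 1) x^k.
For k = 46: 4 * 47 = 188.

188


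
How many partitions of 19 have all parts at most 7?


Using the generating function (1-x)^(-1)(1-x^2)^(-1)...(1-x^7)^(-1),
the coefficient of x^19 counts these restricted partitions.
Result = 300

300


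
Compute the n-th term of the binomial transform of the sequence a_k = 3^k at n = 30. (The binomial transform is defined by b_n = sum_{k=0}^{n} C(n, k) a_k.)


With a_k = 3^k, b_n = sum_{k=0}^{n} C(n, k) 3^k = (1 + 3)^n by the binomial theorem.
For n = 30: (1 + 3)^30 = 4^30 = 1152921504606846976.

1152921504606846976


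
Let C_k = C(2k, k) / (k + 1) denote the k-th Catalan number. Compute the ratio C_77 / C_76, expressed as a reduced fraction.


Using C_k = (2k)! / (k! (k+1)!), the ratio C_{k+1}/C_k simplifies to
C_{k+1}/C_k = [(2k+2)! / ((k+1)! (k+2)!)] * [k! (k+1)! / (2k)!]
 = (2k+2)(2k+1) / ((k+1)(k+2)) = 2(2k+1) / (k+2).
For k = 76: 2(2*76 + 1) / (76 + 2) = 306/78 = 51/13.

51/13


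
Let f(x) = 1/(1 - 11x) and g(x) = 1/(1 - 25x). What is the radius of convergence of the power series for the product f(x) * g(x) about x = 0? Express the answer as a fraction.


The radius of 1/(1 - 11x) is 1/11 (nearest singularity at x = 1/11), and the radius of 1/(1 - 25x) is 1/25.
The product f(x)*g(x) = 1/((1 - 11x)(1 - 25x)) has singularities at both 1/11 and 1/25, so its radius of convergence is the distance to the nearest one:
min(1/11, 1/25) = 1/25.

1/25


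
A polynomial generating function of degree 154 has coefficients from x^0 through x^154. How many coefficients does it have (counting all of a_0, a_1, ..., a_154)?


A polynomial of degree 154 takes the form a_0 + a_1 x + ... + a_154 x^154.
The number of coefficients is 154 + 1 = 155.

155


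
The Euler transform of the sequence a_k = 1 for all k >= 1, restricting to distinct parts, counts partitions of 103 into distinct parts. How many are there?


Partitions of 103 into distinct parts can be computed via generating function.
Product (1+x)(1+x^2)(1+x^3)...
The coefficient of x^103 = 570078

570078


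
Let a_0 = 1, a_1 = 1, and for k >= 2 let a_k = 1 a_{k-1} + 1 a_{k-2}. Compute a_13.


Iterating the recurrence forward:
a_0 = 1
a_1 = 1
a_2 = 1*1 + 1*1 = 2
a_3 = 1*2 + 1*1 = 3
a_4 = 1*3 + 1*2 = 5
a_5 = 1*5 + 1*3 = 8
a_6 = 1*8 + 1*5 = 13
a_7 = 1*13 + 1*8 = 21
a_8 = 1*21 + 1*13 = 34
a_9 = 1*34 + 1*21 = 55
a_10 = 1*55 + 1*34 = 89
a_11 = 1*89 + 1*55 = 144
a_12 = 1*144 + 1*89 = 233
a_13 = 1*233 + 1*144 = 377
So a_13 = 377.

377


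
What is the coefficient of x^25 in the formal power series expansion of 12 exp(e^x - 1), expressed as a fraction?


exp(e^x - 1) is the exponential generating function for the Bell numbers Bell_k: exp(e^x - 1) = sum_{k>=0} Bell_k x^k / k!.
So the coefficient of x^25 in 12 exp(e^x - 1) is 12 Bell_25 / 25!.
Computing: Bell_25 = 4638590332229999353 and 25! = 15511210043330985984000000, giving
12 * 4638590332229999353/15511210043330985984000000 = 356814640940769181/99430833611096064000000.

356814640940769181/99430833611096064000000


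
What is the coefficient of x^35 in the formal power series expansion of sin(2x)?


The Maclaurin series is sin(t) = sum_{k>=0} (-1)^k t^(2k+1) / (2k+1)!, so substituting t = 2x, only odd powers of x are nonzero, with coefficient of x^(2k+1) equal to (-1)^k 2^(2k+1) / (2k+1)!.
Write 35 = 2*17 + 1, giving the coefficient (-1)^17 * 2^35 / 35! = -34359738368/10333147966386144929666651337523200000000 = -8/2405873491984360136479756640625.

-8/2405873491984360136479756640625


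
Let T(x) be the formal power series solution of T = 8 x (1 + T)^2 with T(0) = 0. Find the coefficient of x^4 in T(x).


Apply the Lagrange inversion formula: if T = 8 x * phi(T) with phi(t) = (1 + t)^2, then [x^n] T = 8^n * (1/n) [t^(n-1)] phi(t)^n = 8^n * (1/n) [t^(n-1)] (1 + t)^(2n) = 8^n * (1/n) C(2n, n-1).
Using the identity C(2n, n-1) = C(2n, n) * n / (n+1), the unscaled factor equals C(2n, n) / (n+1) = C_n, the n-th Catalan number.
For n = 4: C_4 = C(8, 4) / 5 = 70/5 = 14.
With the 8^4 = 4096 factor, the coefficient is 4096 * 14 = 57344.

57344


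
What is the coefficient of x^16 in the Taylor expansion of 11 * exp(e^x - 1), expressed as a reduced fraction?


exp(e^x - 1) = sum_{k>=0} Bell_k x^k / k!, where Bell_k is the k-th Bell number.
So the coefficient of x^16 is 11 * Bell_16 / 16!.
Computing: Bell_16 = 10480142147 and 16! = 20922789888000, giving
11 * 10480142147/20922789888000 = 10480142147/1902071808000.

10480142147/1902071808000


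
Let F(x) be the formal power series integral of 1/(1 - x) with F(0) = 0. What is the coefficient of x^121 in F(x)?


1/(1 - x) = sum_{k>=0} x^k. Integrating termwise and using F(0) = 0 gives
F(x) = sum_{k>=0} x^(k+1) / (k+1) = sum_{m>=1} x^m / m = -ln(1 - x).
So the coefficient of x^121 is 1/121 = 1/121.

1/121


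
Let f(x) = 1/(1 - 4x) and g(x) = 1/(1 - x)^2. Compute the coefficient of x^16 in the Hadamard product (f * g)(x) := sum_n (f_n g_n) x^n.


f has coefficients f_k = 4^k. For g = 1/(1 - x)^2 the coefficient is g_k = C(k + 1, 1) = k + 1. The Hadamard coefficient is (f * g)_k = 4^k * (k + 1).
For k = 16: 4^16 * 17 = 4294967296 * 17 = 73014444032.

73014444032


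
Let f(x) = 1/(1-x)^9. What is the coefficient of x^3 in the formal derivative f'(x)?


Differentiate: d/dx [ 1/(1-x)^r ] = r / (1-x)^(r+1).
Here r = 9, so f'(x) = 9 / (1-x)^10.
The expansion of 1/(1-x)^(r+1) has coefficient of x^n equal to C(n+r, r).
So the coefficient of x^3 in f'(x) is
9 * C(12, 9) = 9 * 220 = 1980

1980


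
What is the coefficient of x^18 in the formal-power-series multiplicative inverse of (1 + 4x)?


The inverse is 1/(1 + 4x). Apply the geometric identity 1/(1 - y) = sum_{k>=0} y^k with y = -4x:
1/(1 + 4x) = sum_{k>=0} (-4)^k x^k.
So the coefficient of x^18 is (-4)^18 = 68719476736.

68719476736


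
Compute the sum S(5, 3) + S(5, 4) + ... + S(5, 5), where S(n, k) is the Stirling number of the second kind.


By definition, S(n, k) counts partitions of an n-set into exactly k nonempty blocks.
Computing row n = 5 for k = 3..5:
S(5, k): 25, 10, 1
Sum = 36.

36


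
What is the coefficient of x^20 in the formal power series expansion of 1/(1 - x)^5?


The negative binomial / multiset identity is
1/(1 - x)^r = sum_{k>=0} C(k + r - 1, r - 1) x^k.
Here r = 5 and k = 20, so the coefficient is
C(20 + 4, 4) = C(24, 4)
= 10626

10626


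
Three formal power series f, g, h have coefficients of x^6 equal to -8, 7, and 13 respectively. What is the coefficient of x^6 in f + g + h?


Series addition is componentwise:
-8 + 7 + 13
= 12

12


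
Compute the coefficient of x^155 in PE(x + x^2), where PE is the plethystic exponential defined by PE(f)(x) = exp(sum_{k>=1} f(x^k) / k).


With f(x) = x + x^2, the exponent is sum_{k>=1} (x^k + x^(2k)) / k = -ln(1 - x) - ln(1 - x^2). Exponentiating:
PE(x + x^2) = 1 / ((1 - x)(1 - x^2)).
This is the generating function for partitions of n into parts of size 1 or 2. The number of 2's can be any j in 0..77, and the rest are 1's, so
[x^155] = floor(155/2) + 1 = 78.

78


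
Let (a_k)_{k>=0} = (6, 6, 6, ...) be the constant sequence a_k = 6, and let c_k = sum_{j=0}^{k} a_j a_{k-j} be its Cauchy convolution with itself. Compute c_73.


Since a_j = 6 for all j >= 0, the convolution sum becomes
c_k = sum_{j=0}^{k} 6 * 6 = 36 * (k + 1).
Equivalently, the generating function of (a_k) is 6/(1 - x) and its square is 36/(1 - x)^2 = sum_{k>=0} 36(k + 1) x^k.
For k = 73: 36 * 74 = 2664.

2664


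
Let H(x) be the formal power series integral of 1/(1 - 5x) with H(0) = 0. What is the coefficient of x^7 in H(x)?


1/(1 - 5x) = sum_{k>=0} 5^k x^k. Integrating termwise with H(0) = 0:
H(x) = sum_{k>=0} 5^k x^(k+1) / (k+1) = sum_{m>=1} 5^(m-1) x^m / m.
For m = 7: 5^6/7 = 15625/7 = 15625/7.

15625/7


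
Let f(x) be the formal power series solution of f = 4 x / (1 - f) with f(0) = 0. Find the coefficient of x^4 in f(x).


Apply Lagrange inversion: f = 4 x * phi(f) with phi(t) = 1/(1 - t), so
[x^n] f = 4^n * (1/n) [t^(n-1)] phi(t)^n = 4^n * (1/n) [t^(n-1)] (1 - t)^(-n) = 4^n * (1/n) C(2n - 2, n - 1) = 4^n * C_{n-1}.
For n = 4: C_3 = C(6, 3) / 4 = 20/4 = 5.
With the 4^4 = 256 factor, the coefficient is 256 * 5 = 1280.

1280


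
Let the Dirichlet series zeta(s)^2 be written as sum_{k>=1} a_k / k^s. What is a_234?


The Dirichlet convolution of the constant function 1 with itself gives (1 * 1)(k) = sum_{d | k} 1 = d(k), the number of positive divisors of k.
Since zeta(s) = sum_{k>=1} 1/k^s, we have zeta(s)^2 = sum_{k>=1} d(k)/k^s, so a_k = d(k).
For k = 234: the divisors are 1, 2, 3, 6, 9, 13, 18, 26, 39, 78, 117, 234.
Count = 12.

12


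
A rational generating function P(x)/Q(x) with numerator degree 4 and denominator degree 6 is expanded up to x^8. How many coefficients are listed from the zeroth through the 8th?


Expanding up to x^8 gives the coefficients for x^0, x^1, ..., x^8.
That is 8 + 1 = 9 coefficients in total.

9


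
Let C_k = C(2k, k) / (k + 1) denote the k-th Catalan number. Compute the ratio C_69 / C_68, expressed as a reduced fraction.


Using C_k = (2k)! / (k! (k+1)!), the ratio C_{k+1}/C_k simplifies to
C_{k+1}/C_k = [(2k+2)! / ((k+1)! (k+2)!)] * [k! (k+1)! / (2k)!]
 = (2k+2)(2k+1) / ((k+1)(k+2)) = 2(2k+1) / (k+2).
For k = 68: 2(2*68 + 1) / (68 + 2) = 274/70 = 137/35.

137/35


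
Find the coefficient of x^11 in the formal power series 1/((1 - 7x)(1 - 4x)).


By partial fractions or Cauchy convolution:
The coefficient equals sum_{k=0}^{11} 7^k * 4^(11-k).
= 4608169995

4608169995


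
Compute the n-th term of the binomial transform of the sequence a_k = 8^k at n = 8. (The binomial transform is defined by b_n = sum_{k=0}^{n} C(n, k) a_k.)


With a_k = 8^k, b_n = sum_{k=0}^{n} C(n, k) 8^k = (1 + 8)^n by the binomial theorem.
For n = 8: (1 + 8)^8 = 9^8 = 43046721.

43046721


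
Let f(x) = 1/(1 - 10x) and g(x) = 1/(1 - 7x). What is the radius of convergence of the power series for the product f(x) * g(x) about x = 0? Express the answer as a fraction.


The radius of 1/(1 - 10x) is 1/10 (nearest singularity at x = 1/10), and the radius of 1/(1 - 7x) is 1/7.
The product f(x)*g(x) = 1/((1 - 10x)(1 - 7x)) has singularities at both 1/10 and 1/7, so its radius of convergence is the distance to the nearest one:
min(1/10, 1/7) = 1/10.

1/10


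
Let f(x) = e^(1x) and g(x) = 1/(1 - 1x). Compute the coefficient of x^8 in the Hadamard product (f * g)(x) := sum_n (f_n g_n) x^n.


Expanding: f_k = 1^k/k! (from e^(1x)) and g_k = 1^k (from 1/(1 - 1x)). So the Hadamard coefficient (f * g)_k = 1^k 1^k / k! = (1)^k / k!.
For k = 8: 1^8/8! = 1/40320 = 1/40320.

1/40320


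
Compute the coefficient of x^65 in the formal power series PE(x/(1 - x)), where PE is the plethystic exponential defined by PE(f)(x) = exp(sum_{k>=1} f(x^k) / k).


For f(x) = x/(1 - x) we have
sum_{k>=1} f(x^k) / k = sum_{k>=1} (1/k) * x^k / (1 - x^k) = sum_{k, m >= 1} x^(k m) / k,
which after exponentiating simplifies to
PE(x/(1 - x)) = prod_{k>=1} 1 / (1 - x^k).
This is the generating function for the partition function p(n), so the coefficient of x^65 is p(65).
Computing p(65) by dynamic programming over parts 1, 2, ..., 65: p(65) = 2012558.

2012558


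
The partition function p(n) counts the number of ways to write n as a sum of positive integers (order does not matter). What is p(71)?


Using the generating function prod_{k>=1} 1/(1-x^k), we compute p(71).
By dynamic programming over parts 1 through 71:
p(71) = 4697205

4697205


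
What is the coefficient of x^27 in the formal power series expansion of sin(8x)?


The Maclaurin series is sin(t) = sum_{k>=0} (-1)^k t^(2k+1) / (2k+1)!, so substituting t = 8x, only odd powers of x are nonzero, with coefficient of x^(2k+1) equal to (-1)^k 8^(2k+1) / (2k+1)!.
Write 27 = 2*13 + 1, giving the coefficient (-1)^13 * 8^27 / 27! = -2417851639229258349412352/10888869450418352160768000000 = -288230376151711744/1298054391195577640625.

-288230376151711744/1298054391195577640625


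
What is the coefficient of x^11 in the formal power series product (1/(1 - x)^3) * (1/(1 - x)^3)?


Combine the factors: (1/(1 - x)^3) * (1/(1 - x)^3) = 1/(1 - x)^6.
Then use 1/(1 - x)^r = sum_{k>=0} C(k + r - 1, r - 1) x^k with r = 6 and k = 11:
C(16, 5) = 4368.

4368


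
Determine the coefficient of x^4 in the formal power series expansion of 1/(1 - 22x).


The geometric series identity gives 1/(1 - c x) = sum_{k>=0} c^k x^k, so the coefficient of x^k is c^k.
Here c = 22 and k = 4.
Computing: 22^4 = 234256

234256


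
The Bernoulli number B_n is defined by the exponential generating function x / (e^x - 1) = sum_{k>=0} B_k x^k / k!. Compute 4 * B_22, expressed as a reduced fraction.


Bernoulli numbers can also be computed recursively via B_0 = 1 and sum_{j=0}^{m} C(m+1, j) B_j = 0 for m >= 1. Odd-index Bernoulli numbers vanish for k >= 3.
Computing B_22 = 854513/138, so 4 * B_22 = 4 * 854513/138 = 1709026/69.

1709026/69


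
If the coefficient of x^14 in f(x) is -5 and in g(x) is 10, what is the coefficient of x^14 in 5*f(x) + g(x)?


Scalar multiplication scales coefficients: 5 * -5 = -25.
Then add the g coefficient: -25 + 10
= -15

-15


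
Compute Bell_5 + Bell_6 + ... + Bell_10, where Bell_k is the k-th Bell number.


Recall Bell_k counts set partitions of a k-set (with Bell_0 = 1 by convention).
Bell_5 through Bell_10: 52, 203, 877, 4140, 21147, 115975
Sum = 52 + 203 + 877 + 4140 + 21147 + 115975 = 142394.

142394


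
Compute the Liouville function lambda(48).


The Liouville function is lambda(k) = (-1)^Omega(k), where Omega(k) counts the prime factors of k with multiplicity.
Factoring: 48 = 2 * 2 * 2 * 2 * 3, so Omega(48) = 5.
lambda(48) = (-1)^5 = -1.

-1


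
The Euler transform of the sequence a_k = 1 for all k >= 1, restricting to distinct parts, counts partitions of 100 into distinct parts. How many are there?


Partitions of 100 into distinct parts can be computed via generating function.
Product (1+x)(1+x^2)(1+x^3)...
The coefficient of x^100 = 444793

444793


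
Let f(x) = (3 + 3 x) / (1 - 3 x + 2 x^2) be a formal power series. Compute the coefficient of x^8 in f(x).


Write f(x) = sum_{k>=0} a_k x^k. Multiplying both sides by 1 - 3 x + 2 x^2 gives
(1 - 3 x + 2 x^2) sum_{k>=0} a_k x^k = 3 + 3 x.
Matching coefficients:
 x^0: a_0 = 3
 x^1: a_1 - 3 a_0 = 3  =>  a_1 = 3*3 + 3 = 12
 x^k (k >= 2): a_k = 3 a_{k-1} - 2 a_{k-2}.
Iterating: a_2 = 30, a_3 = 66, a_4 = 138, a_5 = 282, a_6 = 570, a_7 = 1146, a_8 = 2298.
So the coefficient of x^8 is 2298.

2298


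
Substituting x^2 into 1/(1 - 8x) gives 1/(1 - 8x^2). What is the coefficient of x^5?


Since 1/(1 - 8x^2) only has even powers of x,
the coefficient of x^5 (odd) is 0.

0


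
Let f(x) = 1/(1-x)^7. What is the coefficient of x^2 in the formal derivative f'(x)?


Differentiate: d/dx [ 1/(1-x)^r ] = r / (1-x)^(r+1).
Here r = 7, so f'(x) = 7 / (1-x)^8.
The expansion of 1/(1-x)^(r+1) has coefficient of x^n equal to C(n+r, r).
So the coefficient of x^2 in f'(x) is
7 * C(9, 7) = 7 * 36 = 252

252


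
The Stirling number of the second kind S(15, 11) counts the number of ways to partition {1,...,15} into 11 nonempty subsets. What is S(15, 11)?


Using the explicit formula S(n,k) = (1/k!) sum_{j=0}^{k} (-1)^(k-j) C(k,j) j^n:
S(15, 11) = 1479478
Equivalently, S(n,k) is n! times the coefficient of x^n in the EGF (e^x - 1)^k / k!.

1479478


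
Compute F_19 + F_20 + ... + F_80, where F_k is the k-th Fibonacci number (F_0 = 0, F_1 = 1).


Use the identity sum_{k=0}^{N} F_k = F_{N+2} - 1 (which follows from F_{k+2} - F_{k+1} = F_k). Then
sum_{k=19}^{80} F_k = (F_{82} - 1) - (F_{20} - 1) = F_{82} - F_{20}.
Computing: F_{82} = 61305790721611591, F_{20} = 6765, so
Sum = 61305790721611591 - 6765 = 61305790721604826.

61305790721604826


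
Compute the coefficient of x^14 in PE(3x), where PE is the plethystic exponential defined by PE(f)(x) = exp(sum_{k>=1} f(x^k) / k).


With f(x) = 3x, the exponent is sum_{k>=1} 3 x^k / k = 3 * (-ln(1 - x)). Exponentiating:
PE(3x) = exp(-3 ln(1 - x)) = 1/(1 - x)^3.
By the negative binomial expansion, [x^n] 1/(1 - x)^3 = C(n + 2, 2).
For n = 14: C(16, 2) = 120.

120


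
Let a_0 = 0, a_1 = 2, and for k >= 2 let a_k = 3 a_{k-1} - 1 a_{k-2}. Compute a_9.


Iterating the recurrence forward:
a_0 = 0
a_1 = 2
a_2 = 3*2 - 1*0 = 6
a_3 = 3*6 - 1*2 = 16
a_4 = 3*16 - 1*6 = 42
a_5 = 3*42 - 1*16 = 110
a_6 = 3*110 - 1*42 = 288
a_7 = 3*288 - 1*110 = 754
a_8 = 3*754 - 1*288 = 1974
a_9 = 3*1974 - 1*754 = 5168
So a_9 = 5168.

5168


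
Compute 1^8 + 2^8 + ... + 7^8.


This power sum has a closed form given by Faulhaber's formula
sum_{k=1}^{m} k^p = (1 / (p + 1)) * sum_{j=0}^{p} C(p + 1, j) B_j m^(p + 1 - j),
but for small m direct computation is fastest:
1 + 256 + 6561 + 65536 + 390625 + 1679616 + 5764801 = 7907396.

7907396


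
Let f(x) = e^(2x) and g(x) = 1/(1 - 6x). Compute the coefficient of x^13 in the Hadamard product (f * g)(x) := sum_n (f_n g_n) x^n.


Expanding: f_k = 2^k/k! (from e^(2x)) and g_k = 6^k (from 1/(1 - 6x)). So the Hadamard coefficient (f * g)_k = 2^k 6^k / k! = (12)^k / k!.
For k = 13: 12^13/13! = 106993205379072/6227020800 = 429981696/25025.

429981696/25025


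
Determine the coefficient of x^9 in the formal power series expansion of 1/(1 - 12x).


The geometric series identity gives 1/(1 - c x) = sum_{k>=0} c^k x^k, so the coefficient of x^k is c^k.
Here c = 12 and k = 9.
Computing: 12^9 = 5159780352

5159780352


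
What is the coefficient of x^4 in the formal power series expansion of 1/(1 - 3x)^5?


The general identity 1/(1 - c x)^r = sum_{k>=0} c^k C(k + r - 1, r - 1) x^k follows by substituting y = c x into 1/(1 - y)^r = sum_{k>=0} C(k + r - 1, r - 1) y^k.
For c = 3, r = 5, k = 4:
3^4 * C(8, 4) = 81 * 70 = 5670.

5670


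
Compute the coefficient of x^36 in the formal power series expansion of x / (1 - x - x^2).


Let f(x) = sum_{k>=0} a_k x^k. Multiplying f(x) * (1 - x - x^2) = x and matching coefficients gives a_0 = 0, a_1 = 1, and a_k = a_{k-1} + a_{k-2} for k >= 2. These are the Fibonacci numbers F_k.
Iterating from F_0 = 0, F_1 = 1:
F_0=0, F_1=1, F_2=1, F_3=2, F_4=3, F_5=5, F_6=8, F_7=13, F_8=21, F_9=34, ...
F_36 = 14930352.

14930352


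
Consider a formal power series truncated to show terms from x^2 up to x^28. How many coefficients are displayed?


From x^2 to x^28 inclusive, the count is 28 - 2 + 1 = 27.

27


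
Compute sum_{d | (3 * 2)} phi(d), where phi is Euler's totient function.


First, 3 * 2 = 6. One classical identity is sum_{d | n} phi(d) = n (each k in [1, n] has a unique gcd with n, and among the k's with gcd(k, n) = n/d there are phi(d) of them). So the sum equals 6. We also verify directly:
Divisors of 6: 1, 2, 3, 6.
phi values: 1, 1, 2, 2.
Sum = 6.

6


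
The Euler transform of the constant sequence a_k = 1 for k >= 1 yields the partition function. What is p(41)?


The Euler transform converts the sequence a_k = 1 into the number of integer partitions.
Using the recurrence or dynamic programming:
p(41) = 44583

44583


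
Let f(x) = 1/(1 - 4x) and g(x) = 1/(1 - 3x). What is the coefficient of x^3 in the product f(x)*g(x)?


The coefficient of x^n in f*g is the Cauchy product: sum_{k=0}^{n} a^k * b^(n-k).
With a=4, b=3, n=3:
sum_{k=0}^{3} 4^k * 3^(3-k)
= 175

175


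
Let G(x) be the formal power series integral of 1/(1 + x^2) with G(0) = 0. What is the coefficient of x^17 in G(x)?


1/(1 + x^2) = sum_{j>=0} (-1)^j x^(2j). Integrating termwise with G(0) = 0:
G(x) = sum_{j>=0} (-1)^j x^(2j+1) / (2j+1) = arctan(x).
Only odd powers are nonzero. For x^17 write 17 = 2*8 + 1, giving
(-1)^8 / 17 = 1/17 = 1/17.

1/17


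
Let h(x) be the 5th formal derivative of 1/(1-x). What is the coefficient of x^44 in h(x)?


Differentiating 5 times: d^5/dx^5 [1/(1-x)] = 5!/(1-x)^6.
The expansion 1/(1-x)^6 = sum_{k>=0} C(k+5, 5) x^k, so the coefficient of x^n in 5!/(1-x)^6 is 5! * C(n+5, 5).
For n = 44: 120 * C(49, 5) = 120 * 1906884 = 228826080

228826080


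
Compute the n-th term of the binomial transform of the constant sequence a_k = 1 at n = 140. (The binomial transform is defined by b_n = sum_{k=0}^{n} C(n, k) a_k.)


With a_k = 1 for all k, b_n = sum_{k=0}^{n} C(n, k) = 2^n by the binomial theorem.
For n = 140: 2^140 = 1393796574908163946345982392040522594123776.

1393796574908163946345982392040522594123776


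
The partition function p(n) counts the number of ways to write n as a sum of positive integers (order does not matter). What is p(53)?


Using the generating function prod_{k>=1} 1/(1-x^k), we compute p(53).
By dynamic programming over parts 1 through 53:
p(53) = 329931

329931


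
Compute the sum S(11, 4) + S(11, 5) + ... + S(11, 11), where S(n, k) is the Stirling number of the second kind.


By definition, S(n, k) counts partitions of an n-set into exactly k nonempty blocks.
Computing row n = 11 for k = 4..11:
S(11, k): 145750, 246730, 179487, 63987, 11880, 1155, 55, 1
Sum = 649045.

649045


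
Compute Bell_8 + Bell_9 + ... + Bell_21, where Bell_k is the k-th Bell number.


Recall Bell_k counts set partitions of a k-set (with Bell_0 = 1 by convention).
Bell_8 through Bell_21: 4140, 21147, 115975, 678570, 4213597, 27644437, 190899322, 1382958545, 10480142147, 82864869804, 682076806159, 5832742205057, 51724158235372, 474869816156751
Sum = 4140 + 21147 + 115975 + 678570 + 4213597 + 27644437 + 190899322 + 1382958545 + 10480142147 + 82864869804 + 682076806159 + 5832742205057 + 51724158235372 + 474869816156751 = 533203744951023.

533203744951023


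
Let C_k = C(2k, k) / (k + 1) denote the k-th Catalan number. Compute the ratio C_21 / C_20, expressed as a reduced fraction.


Using C_k = (2k)! / (k! (k+1)!), the ratio C_{k+1}/C_k simplifies to
C_{k+1}/C_k = [(2k+2)! / ((k+1)! (k+2)!)] * [k! (k+1)! / (2k)!]
 = (2k+2)(2k+1) / ((k+1)(k+2)) = 2(2k+1) / (k+2).
For k = 20: 2(2*20 + 1) / (20 + 2) = 82/22 = 41/11.

41/11


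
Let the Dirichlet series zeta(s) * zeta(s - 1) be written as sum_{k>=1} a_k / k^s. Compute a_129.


Convolution gives a_k = sum_{d | k} d * 1 = sum_{d | k} d = sigma(k), the sum of positive divisors of k.
For k = 129, the divisors are 1, 3, 43, 129, so
sigma(129) = 1 + 3 + 43 + 129 = 176.

176


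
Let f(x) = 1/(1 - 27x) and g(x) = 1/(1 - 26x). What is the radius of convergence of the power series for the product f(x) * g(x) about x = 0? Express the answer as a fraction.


The radius of 1/(1 - 27x) is 1/27 (nearest singularity at x = 1/27), and the radius of 1/(1 - 26x) is 1/26.
The product f(x)*g(x) = 1/((1 - 27x)(1 - 26x)) has singularities at both 1/27 and 1/26, so its radius of convergence is the distance to the nearest one:
min(1/27, 1/26) = 1/27.

1/27


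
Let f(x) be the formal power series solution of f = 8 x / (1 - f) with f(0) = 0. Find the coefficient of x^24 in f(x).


Apply Lagrange inversion: f = 8 x * phi(f) with phi(t) = 1/(1 - t), so
[x^n] f = 8^n * (1/n) [t^(n-1)] phi(t)^n = 8^n * (1/n) [t^(n-1)] (1 - t)^(-n) = 8^n * (1/n) C(2n - 2, n - 1) = 8^n * C_{n-1}.
For n = 24: C_23 = C(46, 23) / 24 = 8233430727600/24 = 343059613650.
With the 8^24 = 4722366482869645213696 factor, the coefficient is 4722366482869645213696 * 343059613650 = 1620053221126969830323121448550400.

1620053221126969830323121448550400


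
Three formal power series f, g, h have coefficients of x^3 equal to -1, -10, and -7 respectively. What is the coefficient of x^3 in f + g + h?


Series addition is componentwise:
-1 + -10 + -7
= -18

-18


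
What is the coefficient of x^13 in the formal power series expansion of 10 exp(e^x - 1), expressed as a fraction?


exp(e^x - 1) is the exponential generating function for the Bell numbers Bell_k: exp(e^x - 1) = sum_{k>=0} Bell_k x^k / k!.
So the coefficient of x^13 in 10 exp(e^x - 1) is 10 Bell_13 / 13!.
Computing: Bell_13 = 27644437 and 13! = 6227020800, giving
10 * 27644437/6227020800 = 27644437/622702080.

27644437/622702080


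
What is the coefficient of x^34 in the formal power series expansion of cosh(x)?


The Maclaurin series is cosh(t) = sum_{m>=0} t^(2m) / (2m)!, so substituting t = x, only even powers of x are nonzero, with coefficient of x^(2m) equal to 1 / (2m)!.
For x^34 the coefficient is 1/34! = 1/295232799039604140847618609643520000000 = 1/295232799039604140847618609643520000000.

1/295232799039604140847618609643520000000


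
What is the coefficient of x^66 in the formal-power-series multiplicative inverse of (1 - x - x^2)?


Let the inverse be f(x) = sum_{k>=0} a_k x^k. From f(x) * (1 - x - x^2) = 1 and matching coefficients:
 x^0: a_0 = 1.
 x^1: a_1 - a_0 = 0, so a_1 = 1.
 x^k (k >= 2): a_k - a_{k-1} - a_{k-2} = 0, i.e. a_k = a_{k-1} + a_{k-2}.
This is the Fibonacci-type recurrence shifted so that a_0 = a_1 = 1.
Iterating: a_0=1, a_1=1, a_2=2, a_3=3, a_4=5, a_5=8, a_6=13, a_7=21, a_8=34, a_9=55, ...
a_66 = 44945570212853.

44945570212853


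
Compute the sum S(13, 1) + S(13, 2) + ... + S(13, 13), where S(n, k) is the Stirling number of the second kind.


By definition, S(n, k) counts partitions of an n-set into exactly k nonempty blocks.
Computing row n = 13 for k = 1..13:
S(13, k): 1, 4095, 261625, 2532530, 7508501, 9321312, 5715424, 1899612, 359502, 39325, 2431, 78, 1
Sum = 27644437. (This equals Bell_13 since the sum runs over all k.)

27644437


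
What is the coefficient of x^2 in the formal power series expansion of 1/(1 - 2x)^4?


The general identity 1/(1 - c x)^r = sum_{k>=0} c^k C(k + r - 1, r - 1) x^k follows by substituting y = c x into 1/(1 - y)^r = sum_{k>=0} C(k + r - 1, r - 1) y^k.
For c = 2, r = 4, k = 2:
2^2 * C(5, 3) = 4 * 10 = 40.

40


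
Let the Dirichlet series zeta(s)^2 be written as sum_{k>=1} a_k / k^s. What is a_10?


The Dirichlet convolution of the constant function 1 with itself gives (1 * 1)(k) = sum_{d | k} 1 = d(k), the number of positive divisors of k.
Since zeta(s) = sum_{k>=1} 1/k^s, we have zeta(s)^2 = sum_{k>=1} d(k)/k^s, so a_k = d(k).
For k = 10: the divisors are 1, 2, 5, 10.
Count = 4.

4


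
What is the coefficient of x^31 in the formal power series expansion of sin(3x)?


The Maclaurin series is sin(t) = sum_{k>=0} (-1)^k t^(2k+1) / (2k+1)!, so substituting t = 3x, only odd powers of x are nonzero, with coefficient of x^(2k+1) equal to (-1)^k 3^(2k+1) / (2k+1)!.
Write 31 = 2*15 + 1, giving the coefficient (-1)^15 * 3^31 / 31! = -617673396283947/8222838654177922817725562880000000 = -129140163/1719191291889603051520000000.

-129140163/1719191291889603051520000000


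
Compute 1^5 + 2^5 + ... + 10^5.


This power sum has a closed form given by Faulhaber's formula
sum_{k=1}^{m} k^p = (1 / (p + 1)) * sum_{j=0}^{p} C(p + 1, j) B_j m^(p + 1 - j),
but for small m direct computation is fastest:
1 + 32 + 243 + 1024 + 3125 + 7776 + 16807 + 32768 + 59049 + 100000 = 220825.

220825


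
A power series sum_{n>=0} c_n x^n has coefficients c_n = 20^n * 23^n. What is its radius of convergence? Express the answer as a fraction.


By the root test (Cauchy-Hadamard), the radius is R = 1 / limsup_n |c_n|^(1/n).
Here |c_n|^(1/n) = (20^n * 23^n)^(1/n) = 20 * 23 = 460 for all n.
So R = 1/460 = 1/460.

1/460


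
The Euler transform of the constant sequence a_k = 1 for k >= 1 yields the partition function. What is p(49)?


The Euler transform converts the sequence a_k = 1 into the number of integer partitions.
Using the recurrence or dynamic programming:
p(49) = 173525

173525


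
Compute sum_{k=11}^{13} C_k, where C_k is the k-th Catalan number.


C_11 through C_13: 58786, 208012, 742900
Sum = 58786 + 208012 + 742900
= 1009698

1009698


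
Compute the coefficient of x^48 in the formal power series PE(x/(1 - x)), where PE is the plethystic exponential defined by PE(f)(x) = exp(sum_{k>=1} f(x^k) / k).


For f(x) = x/(1 - x) we have
sum_{k>=1} f(x^k) / k = sum_{k>=1} (1/k) * x^k / (1 - x^k) = sum_{k, m >= 1} x^(k m) / k,
which after exponentiating simplifies to
PE(x/(1 - x)) = prod_{k>=1} 1 / (1 - x^k).
This is the generating function for the partition function p(n), so the coefficient of x^48 is p(48).
Computing p(48) by dynamic programming over parts 1, 2, ..., 48: p(48) = 147273.

147273


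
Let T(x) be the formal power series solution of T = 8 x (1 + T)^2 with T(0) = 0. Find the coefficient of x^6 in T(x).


Apply the Lagrange inversion formula: if T = 8 x * phi(T) with phi(t) = (1 + t)^2, then [x^n] T = 8^n * (1/n) [t^(n-1)] phi(t)^n = 8^n * (1/n) [t^(n-1)] (1 + t)^(2n) = 8^n * (1/n) C(2n, n-1).
Using the identity C(2n, n-1) = C(2n, n) * n / (n+1), the unscaled factor equals C(2n, n) / (n+1) = C_n, the n-th Catalan number.
For n = 6: C_6 = C(12, 6) / 7 = 924/7 = 132.
With the 8^6 = 262144 factor, the coefficient is 262144 * 132 = 34603008.

34603008


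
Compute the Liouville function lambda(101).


The Liouville function is lambda(k) = (-1)^Omega(k), where Omega(k) counts the prime factors of k with multiplicity.
Factoring: 101 = 101, so Omega(101) = 1.
lambda(101) = (-1)^1 = -1.

-1


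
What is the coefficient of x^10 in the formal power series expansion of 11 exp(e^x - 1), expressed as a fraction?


exp(e^x - 1) is the exponential generating function for the Bell numbers Bell_k: exp(e^x - 1) = sum_{k>=0} Bell_k x^k / k!.
So the coefficient of x^10 in 11 exp(e^x - 1) is 11 Bell_10 / 10!.
Computing: Bell_10 = 115975 and 10! = 3628800, giving
11 * 115975/3628800 = 51029/145152.

51029/145152


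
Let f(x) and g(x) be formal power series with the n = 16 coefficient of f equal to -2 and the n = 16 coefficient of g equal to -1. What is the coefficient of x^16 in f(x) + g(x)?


Addition of formal power series is termwise.
The coefficient of x^16 in f + g = -2 + -1
= -3

-3


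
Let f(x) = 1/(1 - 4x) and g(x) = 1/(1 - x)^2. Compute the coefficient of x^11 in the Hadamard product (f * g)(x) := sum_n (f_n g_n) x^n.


f has coefficients f_k = 4^k. For g = 1/(1 - x)^2 the coefficient is g_k = C(k + 1, 1) = k + 1. The Hadamard coefficient is (f * g)_k = 4^k * (k + 1).
For k = 11: 4^11 * 12 = 4194304 * 12 = 50331648.

50331648


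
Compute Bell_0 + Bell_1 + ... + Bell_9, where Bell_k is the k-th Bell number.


Recall Bell_k counts set partitions of a k-set (with Bell_0 = 1 by convention).
Bell_0 through Bell_9: 1, 1, 2, 5, 15, 52, 203, 877, 4140, 21147
Sum = 1 + 1 + 2 + 5 + 15 + 52 + 203 + 877 + 4140 + 21147 = 26443.

26443


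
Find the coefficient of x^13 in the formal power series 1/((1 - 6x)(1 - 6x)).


By partial fractions or Cauchy convolution:
The coefficient equals sum_{k=0}^{13} 6^k * 6^(13-k).
= 182849716224

182849716224


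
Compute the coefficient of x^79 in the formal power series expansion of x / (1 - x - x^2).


Let f(x) = sum_{k>=0} a_k x^k. Multiplying f(x) * (1 - x - x^2) = x and matching coefficients gives a_0 = 0, a_1 = 1, and a_k = a_{k-1} + a_{k-2} for k >= 2. These are the Fibonacci numbers F_k.
Iterating from F_0 = 0, F_1 = 1:
F_0=0, F_1=1, F_2=1, F_3=2, F_4=3, F_5=5, F_6=8, F_7=13, F_8=21, F_9=34, ...
F_79 = 14472334024676221.

14472334024676221


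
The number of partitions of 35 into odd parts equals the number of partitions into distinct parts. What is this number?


Computing partitions of 35 into odd parts (1, 3, 5, ...):
Using the generating function prod_{k>=0} 1/(1-x^(2k+1)),
the count is 585

585


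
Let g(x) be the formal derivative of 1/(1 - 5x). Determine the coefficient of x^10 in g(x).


Differentiate termwise: d/dx sum_{k>=0} 5^k x^k = sum_{k>=1} k 5^k x^(k-1) = sum_{j>=0} (j+1) 5^(j+1) x^j.
Equivalently, d/dx [1/(1 - 5x)] = 5/(1 - 5x)^2.
For j = 10: 11 * 5^11 = 11 * 48828125 = 537109375.

537109375


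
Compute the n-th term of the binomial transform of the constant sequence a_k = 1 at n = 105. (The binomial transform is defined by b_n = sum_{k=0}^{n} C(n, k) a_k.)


With a_k = 1 for all k, b_n = sum_{k=0}^{n} C(n, k) = 2^n by the binomial theorem.
For n = 105: 2^105 = 40564819207303340847894502572032.

40564819207303340847894502572032


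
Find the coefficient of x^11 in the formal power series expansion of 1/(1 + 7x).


Write 1/(1 + c x) = 1/(1 - (-c) x) and apply the geometric-series identity
1/(1 - y) = sum_{k>=0} y^k to get 1/(1 + c x) = sum_{k>=0} (-c)^k x^k.
So the coefficient of x^k is (-c)^k = (-1)^k * c^k.
Here c = 7 and k = 11:
(-7)^11 = -1 * 1977326743 = -1977326743

-1977326743


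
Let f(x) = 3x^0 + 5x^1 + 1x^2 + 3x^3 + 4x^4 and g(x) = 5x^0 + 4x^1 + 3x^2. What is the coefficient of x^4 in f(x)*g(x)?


Cauchy product at x^4:
1*3 + 3*4 + 4*5
= 35

35


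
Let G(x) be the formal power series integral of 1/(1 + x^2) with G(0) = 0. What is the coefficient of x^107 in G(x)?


1/(1 + x^2) = sum_{j>=0} (-1)^j x^(2j). Integrating termwise with G(0) = 0:
G(x) = sum_{j>=0} (-1)^j x^(2j+1) / (2j+1) = arctan(x).
Only odd powers are nonzero. For x^107 write 107 = 2*53 + 1, giving
(-1)^53 / 107 = -1/107 = -1/107.

-1/107


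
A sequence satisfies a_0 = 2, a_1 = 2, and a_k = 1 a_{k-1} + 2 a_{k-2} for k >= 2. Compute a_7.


The characteristic equation is t^2 - 1 t - 2 = 0, with roots r_1 = 2 and r_2 = -1 (so c_1 = r_1 + r_2, c_2 = -r_1 r_2 as required).
One can use the closed form a_n = A r_1^n + B r_2^n, but direct iteration is more reliable:
a_0 = 2, a_1 = 2, a_2 = 6, a_3 = 10, a_4 = 22, a_5 = 42, a_6 = 86, a_7 = 170.
So a_7 = 170.

170


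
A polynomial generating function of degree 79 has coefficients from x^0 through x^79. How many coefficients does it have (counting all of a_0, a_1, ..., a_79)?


A polynomial of degree 79 takes the form a_0 + a_1 x + ... + a_79 x^79.
The number of coefficients is 79 + 1 = 80.

80
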